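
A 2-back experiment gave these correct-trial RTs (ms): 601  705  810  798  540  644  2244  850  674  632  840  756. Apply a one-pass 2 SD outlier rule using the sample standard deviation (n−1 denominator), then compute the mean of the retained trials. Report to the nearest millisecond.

714 ms

n = 12, ΣRT = 10094, M = 841.167
Σ(x−M)² = 2255601.67; s = √(2255601.67/11) = 452.830
Cutoffs: 841.167 ± 2·452.830 → [-64.5, 1746.8]
Outside: 2244 → excluded.
Retained (n=11): Σ = 7850, mean = 7850/11 = 713.636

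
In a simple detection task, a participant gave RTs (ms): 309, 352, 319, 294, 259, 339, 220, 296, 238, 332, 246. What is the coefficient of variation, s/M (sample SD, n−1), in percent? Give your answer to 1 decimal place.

15.3%

n = 11, Σ = 3204, M = 291.2727
Σ(x−M)² = 19746.182; s = √(19746.182/10) = 44.4367
CV = 44.4367 / 291.2727 = 0.15256 = 15.256%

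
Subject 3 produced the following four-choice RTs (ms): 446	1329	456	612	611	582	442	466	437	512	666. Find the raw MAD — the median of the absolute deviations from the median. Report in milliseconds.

Sorted: 437, 442, 446, 456, 466, 512, 582, 611, 612, 666, 1329 → median = 512
|x − 512|: 66, 817, 56, 100, 99, 70, 70, 46, 75, 0, 154
Sorted deviations: 0, 46, 56, 66, 70, 70, 75, 99, 100, 154, 817 → MAD = 70

70 ms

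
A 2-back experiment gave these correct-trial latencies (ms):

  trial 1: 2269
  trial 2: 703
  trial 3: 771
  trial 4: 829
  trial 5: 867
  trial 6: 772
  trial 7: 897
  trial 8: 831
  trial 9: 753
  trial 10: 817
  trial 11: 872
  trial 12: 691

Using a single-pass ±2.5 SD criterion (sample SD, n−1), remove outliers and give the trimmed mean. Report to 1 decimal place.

800.3 ms

n = 12, ΣRT = 11072, M = 922.667
Σ(x−M)² = 2023692.67; s = √(2023692.67/11) = 428.920
Cutoffs: 922.667 ± 2.5·428.920 → [-149.6, 1995.0]
Outside: 2269 → excluded.
Retained (n=11): Σ = 8803, mean = 8803/11 = 800.273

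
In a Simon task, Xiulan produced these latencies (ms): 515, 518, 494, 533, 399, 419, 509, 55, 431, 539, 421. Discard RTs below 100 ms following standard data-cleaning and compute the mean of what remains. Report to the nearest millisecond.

478 ms

Excluded: 55
Retained (n=10): Σ = 4778
Mean = 4778/10 = 477.8000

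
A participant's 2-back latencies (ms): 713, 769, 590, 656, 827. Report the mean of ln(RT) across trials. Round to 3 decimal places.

6.560

ln(RT): 6.5695, 6.6451, 6.3801, 6.4862, 6.7178
Σ ln(RT) = 32.7987
Mean = 32.7987/5 = 6.55973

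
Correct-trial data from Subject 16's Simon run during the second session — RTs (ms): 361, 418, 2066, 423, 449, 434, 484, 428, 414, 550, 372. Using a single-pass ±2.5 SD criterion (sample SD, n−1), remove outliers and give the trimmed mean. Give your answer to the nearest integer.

n = 11, ΣRT = 6399, M = 581.727
Σ(x−M)² = 2449534.18; s = √(2449534.18/10) = 494.928
Cutoffs: 581.727 ± 2.5·494.928 → [-655.6, 1819.0]
Outside: 2066 → excluded.
Retained (n=10): Σ = 4333, mean = 4333/10 = 433.300

433 ms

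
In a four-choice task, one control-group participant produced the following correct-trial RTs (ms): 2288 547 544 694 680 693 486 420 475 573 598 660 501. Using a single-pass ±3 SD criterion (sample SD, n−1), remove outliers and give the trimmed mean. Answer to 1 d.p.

n = 13, ΣRT = 9159, M = 704.538
Σ(x−M)² = 2812261.23; s = √(2812261.23/12) = 484.102
Cutoffs: 704.538 ± 3·484.102 → [-747.8, 2156.8]
Outside: 2288 → excluded.
Retained (n=12): Σ = 6871, mean = 6871/12 = 572.583

572.6 ms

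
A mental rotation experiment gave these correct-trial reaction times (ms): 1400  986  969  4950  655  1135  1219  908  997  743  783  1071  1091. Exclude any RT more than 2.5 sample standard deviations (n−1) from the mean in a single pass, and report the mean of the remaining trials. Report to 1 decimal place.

n = 13, ΣRT = 16907, M = 1300.538
Σ(x−M)² = 14909597.23; s = √(14909597.23/12) = 1114.660
Cutoffs: 1300.538 ± 2.5·1114.660 → [-1486.1, 4087.2]
Outside: 4950 → excluded.
Retained (n=12): Σ = 11957, mean = 11957/12 = 996.417

996.4 ms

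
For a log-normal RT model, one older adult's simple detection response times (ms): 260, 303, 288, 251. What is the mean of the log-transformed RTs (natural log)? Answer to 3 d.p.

ln(RT): 5.5607, 5.7137, 5.6630, 5.5255
Σ ln(RT) = 22.4628
Mean = 22.4628/4 = 5.61571

5.616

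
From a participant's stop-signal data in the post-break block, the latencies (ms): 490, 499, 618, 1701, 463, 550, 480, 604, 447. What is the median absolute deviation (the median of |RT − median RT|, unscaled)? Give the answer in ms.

Sorted: 447, 463, 480, 490, 499, 550, 604, 618, 1701 → median = 499
|x − 499|: 9, 0, 119, 1202, 36, 51, 19, 105, 52
Sorted deviations: 0, 9, 19, 36, 51, 52, 105, 119, 1202 → MAD = 51

51 ms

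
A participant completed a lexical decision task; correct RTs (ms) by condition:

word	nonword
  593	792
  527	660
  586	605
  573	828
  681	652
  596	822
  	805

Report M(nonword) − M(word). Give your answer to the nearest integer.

145 ms

M(word) = 3556/6 = 592.667
M(nonword) = 5164/7 = 737.714
Difference = 737.714 − 592.667 = 145.048 ms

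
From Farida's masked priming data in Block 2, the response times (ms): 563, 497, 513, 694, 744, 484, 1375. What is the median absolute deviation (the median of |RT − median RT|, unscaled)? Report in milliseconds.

Sorted: 484, 497, 513, 563, 694, 744, 1375 → median = 563
|x − 563|: 0, 66, 50, 131, 181, 79, 812
Sorted deviations: 0, 50, 66, 79, 131, 181, 812 → MAD = 79

79 ms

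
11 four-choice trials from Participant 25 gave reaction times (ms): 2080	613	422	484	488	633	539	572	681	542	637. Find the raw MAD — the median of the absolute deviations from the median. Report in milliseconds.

65 ms

Sorted: 422, 484, 488, 539, 542, 572, 613, 633, 637, 681, 2080 → median = 572
|x − 572|: 1508, 41, 150, 88, 84, 61, 33, 0, 109, 30, 65
Sorted deviations: 0, 30, 33, 41, 61, 65, 84, 88, 109, 150, 1508 → MAD = 65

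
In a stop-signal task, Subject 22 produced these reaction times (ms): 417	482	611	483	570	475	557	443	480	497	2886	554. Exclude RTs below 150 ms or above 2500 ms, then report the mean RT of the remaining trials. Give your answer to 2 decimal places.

Excluded: 2886
Retained (n=11): Σ = 5569
Mean = 5569/11 = 506.2727

506.27 ms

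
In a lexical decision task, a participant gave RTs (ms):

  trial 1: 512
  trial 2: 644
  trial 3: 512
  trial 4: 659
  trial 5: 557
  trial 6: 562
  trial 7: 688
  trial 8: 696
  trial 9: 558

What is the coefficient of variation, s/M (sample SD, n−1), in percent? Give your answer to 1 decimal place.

n = 9, Σ = 5388, M = 598.6667
Σ(x−M)² = 42906.000; s = √(42906.000/8) = 73.2342
CV = 73.2342 / 598.6667 = 0.12233 = 12.233%

12.2%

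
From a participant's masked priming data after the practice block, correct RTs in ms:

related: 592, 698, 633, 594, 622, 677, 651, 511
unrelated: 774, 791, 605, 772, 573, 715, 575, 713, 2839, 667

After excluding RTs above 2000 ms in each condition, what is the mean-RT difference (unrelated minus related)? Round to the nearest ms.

65 ms

unrelated: exclude 2839
M(related) = 4978/8 = 622.250
M(unrelated) = 6185/9 = 687.222
Difference = 687.222 − 622.250 = 64.972 ms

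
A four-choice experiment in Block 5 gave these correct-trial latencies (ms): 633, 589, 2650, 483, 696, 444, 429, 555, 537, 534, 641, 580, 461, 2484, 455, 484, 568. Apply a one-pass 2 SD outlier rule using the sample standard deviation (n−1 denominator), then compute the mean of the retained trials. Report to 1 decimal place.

539.3 ms

n = 17, ΣRT = 13223, M = 777.824
Σ(x−M)² = 7359344.47; s = √(7359344.47/16) = 678.203
Cutoffs: 777.824 ± 2·678.203 → [-578.6, 2134.2]
Outside: 2484, 2650 → excluded.
Retained (n=15): Σ = 8089, mean = 8089/15 = 539.267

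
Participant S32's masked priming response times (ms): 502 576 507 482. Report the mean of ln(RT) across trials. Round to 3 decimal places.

6.245

ln(RT): 6.2186, 6.3561, 6.2285, 6.1779
Σ ln(RT) = 24.9812
Mean = 24.9812/4 = 6.24529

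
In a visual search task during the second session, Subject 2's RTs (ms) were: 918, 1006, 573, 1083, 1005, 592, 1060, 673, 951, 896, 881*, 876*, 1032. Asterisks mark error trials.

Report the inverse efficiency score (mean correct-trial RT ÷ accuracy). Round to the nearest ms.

Correct trials (n=11): 918, 1006, 573, 1083, 1005, 592, 1060, 673, 951, 896, 1032
Mean correct RT = 9789/11 = 889.9091 ms
Proportion correct = 11/13
IES = 889.9091 / (11/13) = 1051.711 ms

1052 ms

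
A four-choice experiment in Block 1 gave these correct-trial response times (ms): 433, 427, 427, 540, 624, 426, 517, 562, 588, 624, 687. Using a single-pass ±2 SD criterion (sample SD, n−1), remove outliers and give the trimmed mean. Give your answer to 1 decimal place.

532.3 ms

n = 11, ΣRT = 5855, M = 532.273
Σ(x−M)² = 88364.18; s = √(88364.18/10) = 94.002
Cutoffs: 532.273 ± 2·94.002 → [344.3, 720.3]
No RTs fall outside the cutoffs; all 11 retained. Mean = 5855/11 = 532.273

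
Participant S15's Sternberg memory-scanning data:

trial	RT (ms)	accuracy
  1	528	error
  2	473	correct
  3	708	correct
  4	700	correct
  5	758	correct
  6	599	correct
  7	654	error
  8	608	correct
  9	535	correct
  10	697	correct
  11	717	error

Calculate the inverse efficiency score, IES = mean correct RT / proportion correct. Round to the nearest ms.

873 ms

Correct trials (n=8): 473, 708, 700, 758, 599, 608, 535, 697
Mean correct RT = 5078/8 = 634.7500 ms
Proportion correct = 8/11
IES = 634.7500 / (8/11) = 872.781 ms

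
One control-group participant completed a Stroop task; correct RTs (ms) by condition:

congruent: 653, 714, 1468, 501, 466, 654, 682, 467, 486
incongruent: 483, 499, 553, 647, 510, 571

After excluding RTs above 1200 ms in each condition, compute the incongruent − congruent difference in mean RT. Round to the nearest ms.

congruent: exclude 1468
M(congruent) = 4623/8 = 577.875
M(incongruent) = 3263/6 = 543.833
Difference = 543.833 − 577.875 = -34.042 ms

-34 ms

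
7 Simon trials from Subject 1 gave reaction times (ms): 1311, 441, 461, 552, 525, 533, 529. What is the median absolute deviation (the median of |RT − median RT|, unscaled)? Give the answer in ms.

Sorted: 441, 461, 525, 529, 533, 552, 1311 → median = 529
|x − 529|: 782, 88, 68, 23, 4, 4, 0
Sorted deviations: 0, 4, 4, 23, 68, 88, 782 → MAD = 23

23 ms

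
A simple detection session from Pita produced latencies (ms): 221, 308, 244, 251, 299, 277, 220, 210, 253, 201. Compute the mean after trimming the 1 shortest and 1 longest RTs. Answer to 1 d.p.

246.9 ms

Sorted: 201, 210, 220, 221, 244, 251, 253, 277, 299, 308
Drop lowest 1 (201) and highest 1 (308)
Remaining (n=8): Σ = 1975, mean = 1975/8 = 246.875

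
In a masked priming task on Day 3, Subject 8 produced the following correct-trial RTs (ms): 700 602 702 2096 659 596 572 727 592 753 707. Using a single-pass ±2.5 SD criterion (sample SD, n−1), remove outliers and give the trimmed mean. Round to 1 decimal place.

661.0 ms

n = 11, ΣRT = 8706, M = 791.455
Σ(x−M)² = 1910552.73; s = √(1910552.73/10) = 437.099
Cutoffs: 791.455 ± 2.5·437.099 → [-301.3, 1884.2]
Outside: 2096 → excluded.
Retained (n=10): Σ = 6610, mean = 6610/10 = 661.000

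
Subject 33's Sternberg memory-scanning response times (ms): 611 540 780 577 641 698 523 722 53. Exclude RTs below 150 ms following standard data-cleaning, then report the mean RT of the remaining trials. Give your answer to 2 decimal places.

Excluded: 53
Retained (n=8): Σ = 5092
Mean = 5092/8 = 636.5000

636.50 ms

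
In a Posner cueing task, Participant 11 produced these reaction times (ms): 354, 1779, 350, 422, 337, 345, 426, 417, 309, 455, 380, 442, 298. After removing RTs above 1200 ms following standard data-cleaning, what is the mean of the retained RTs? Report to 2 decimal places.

Excluded: 1779
Retained (n=12): Σ = 4535
Mean = 4535/12 = 377.9167

377.92 ms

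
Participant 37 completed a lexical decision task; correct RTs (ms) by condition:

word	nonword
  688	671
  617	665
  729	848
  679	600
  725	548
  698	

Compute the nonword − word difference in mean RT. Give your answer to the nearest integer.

M(word) = 4136/6 = 689.333
M(nonword) = 3332/5 = 666.400
Difference = 666.400 − 689.333 = -22.933 ms

-23 ms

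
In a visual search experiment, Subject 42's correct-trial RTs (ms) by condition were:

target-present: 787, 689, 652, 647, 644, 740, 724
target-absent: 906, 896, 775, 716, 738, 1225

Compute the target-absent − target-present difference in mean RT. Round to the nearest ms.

178 ms

M(target-present) = 4883/7 = 697.571
M(target-absent) = 5256/6 = 876.000
Difference = 876.000 − 697.571 = 178.429 ms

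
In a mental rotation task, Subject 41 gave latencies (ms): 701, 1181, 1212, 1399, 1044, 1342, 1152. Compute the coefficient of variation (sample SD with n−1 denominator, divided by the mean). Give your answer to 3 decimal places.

n = 7, Σ = 8031, M = 1147.2857
Σ(x−M)² = 316459.429; s = √(316459.429/6) = 229.6590
CV = 229.6590 / 1147.2857 = 0.20018

0.200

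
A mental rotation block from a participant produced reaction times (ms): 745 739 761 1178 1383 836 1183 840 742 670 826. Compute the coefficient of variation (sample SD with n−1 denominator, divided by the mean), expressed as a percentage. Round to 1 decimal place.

26.1%

n = 11, Σ = 9903, M = 900.2727
Σ(x−M)² = 550964.182; s = √(550964.182/10) = 234.7263
CV = 234.7263 / 900.2727 = 0.26073 = 26.073%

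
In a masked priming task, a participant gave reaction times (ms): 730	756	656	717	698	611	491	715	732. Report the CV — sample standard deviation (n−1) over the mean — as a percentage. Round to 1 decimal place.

12.2%

n = 9, Σ = 6106, M = 678.4444
Σ(x−M)² = 54934.222; s = √(54934.222/8) = 82.8660
CV = 82.8660 / 678.4444 = 0.12214 = 12.214%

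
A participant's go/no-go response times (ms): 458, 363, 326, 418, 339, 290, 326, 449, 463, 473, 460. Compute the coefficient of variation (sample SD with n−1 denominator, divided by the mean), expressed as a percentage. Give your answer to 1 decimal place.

n = 11, Σ = 4365, M = 396.8182
Σ(x−M)² = 47017.636; s = √(47017.636/10) = 68.5694
CV = 68.5694 / 396.8182 = 0.17280 = 17.280%

17.3%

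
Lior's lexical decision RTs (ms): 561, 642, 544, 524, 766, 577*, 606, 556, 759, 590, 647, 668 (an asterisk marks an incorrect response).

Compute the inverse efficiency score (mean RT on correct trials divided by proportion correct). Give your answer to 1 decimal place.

Correct trials (n=11): 561, 642, 544, 524, 766, 606, 556, 759, 590, 647, 668
Mean correct RT = 6863/11 = 623.9091 ms
Proportion correct = 11/12
IES = 623.9091 / (11/12) = 680.628 ms

680.6 ms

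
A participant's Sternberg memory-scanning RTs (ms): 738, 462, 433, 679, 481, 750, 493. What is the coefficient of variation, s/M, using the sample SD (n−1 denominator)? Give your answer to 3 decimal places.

n = 7, Σ = 4036, M = 576.5714
Σ(x−M)² = 116485.714; s = √(116485.714/6) = 139.3352
CV = 139.3352 / 576.5714 = 0.24166

0.242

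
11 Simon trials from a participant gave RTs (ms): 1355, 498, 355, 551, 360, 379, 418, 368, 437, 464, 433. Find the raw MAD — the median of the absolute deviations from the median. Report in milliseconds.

65 ms

Sorted: 355, 360, 368, 379, 418, 433, 437, 464, 498, 551, 1355 → median = 433
|x − 433|: 922, 65, 78, 118, 73, 54, 15, 65, 4, 31, 0
Sorted deviations: 0, 4, 15, 31, 54, 65, 65, 73, 78, 118, 922 → MAD = 65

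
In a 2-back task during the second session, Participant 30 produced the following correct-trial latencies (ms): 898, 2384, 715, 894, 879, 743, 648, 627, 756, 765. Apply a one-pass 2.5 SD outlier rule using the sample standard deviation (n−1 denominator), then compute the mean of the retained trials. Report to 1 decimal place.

769.4 ms

n = 10, ΣRT = 9309, M = 930.900
Σ(x−M)² = 2429056.90; s = √(2429056.90/9) = 519.514
Cutoffs: 930.900 ± 2.5·519.514 → [-367.9, 2229.7]
Outside: 2384 → excluded.
Retained (n=9): Σ = 6925, mean = 6925/9 = 769.444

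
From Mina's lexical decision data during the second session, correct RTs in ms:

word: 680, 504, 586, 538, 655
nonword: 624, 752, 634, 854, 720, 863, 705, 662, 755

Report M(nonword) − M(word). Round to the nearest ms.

137 ms

M(word) = 2963/5 = 592.600
M(nonword) = 6569/9 = 729.889
Difference = 729.889 − 592.600 = 137.289 ms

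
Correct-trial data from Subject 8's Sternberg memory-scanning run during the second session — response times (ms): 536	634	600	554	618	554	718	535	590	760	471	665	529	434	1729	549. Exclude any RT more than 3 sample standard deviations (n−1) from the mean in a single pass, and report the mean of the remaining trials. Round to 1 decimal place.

n = 16, ΣRT = 10476, M = 654.750
Σ(x−M)² = 1336401.00; s = √(1336401.00/15) = 298.485
Cutoffs: 654.750 ± 3·298.485 → [-240.7, 1550.2]
Outside: 1729 → excluded.
Retained (n=15): Σ = 8747, mean = 8747/15 = 583.133

583.1 ms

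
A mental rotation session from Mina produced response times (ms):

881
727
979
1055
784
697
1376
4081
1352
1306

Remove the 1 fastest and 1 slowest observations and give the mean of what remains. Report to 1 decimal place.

Sorted: 697, 727, 784, 881, 979, 1055, 1306, 1352, 1376, 4081
Drop lowest 1 (697) and highest 1 (4081)
Remaining (n=8): Σ = 8460, mean = 8460/8 = 1057.500

1057.5 ms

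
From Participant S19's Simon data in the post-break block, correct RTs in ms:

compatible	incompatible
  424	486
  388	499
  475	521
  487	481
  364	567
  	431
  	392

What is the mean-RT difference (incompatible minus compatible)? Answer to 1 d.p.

M(compatible) = 2138/5 = 427.600
M(incompatible) = 3377/7 = 482.429
Difference = 482.429 − 427.600 = 54.829 ms

54.8 ms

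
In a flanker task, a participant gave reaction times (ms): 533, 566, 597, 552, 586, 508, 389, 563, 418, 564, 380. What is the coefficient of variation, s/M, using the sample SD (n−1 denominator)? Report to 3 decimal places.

n = 11, Σ = 5656, M = 514.1818
Σ(x−M)² = 64315.636; s = √(64315.636/10) = 80.1970
CV = 80.1970 / 514.1818 = 0.15597

0.156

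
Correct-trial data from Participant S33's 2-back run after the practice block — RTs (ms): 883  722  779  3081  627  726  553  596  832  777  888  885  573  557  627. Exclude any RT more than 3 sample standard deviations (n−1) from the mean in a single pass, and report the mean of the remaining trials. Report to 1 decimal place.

n = 15, ΣRT = 13106, M = 873.733
Σ(x−M)² = 5429884.93; s = √(5429884.93/14) = 622.775
Cutoffs: 873.733 ± 3·622.775 → [-994.6, 2742.1]
Outside: 3081 → excluded.
Retained (n=14): Σ = 10025, mean = 10025/14 = 716.071

716.1 ms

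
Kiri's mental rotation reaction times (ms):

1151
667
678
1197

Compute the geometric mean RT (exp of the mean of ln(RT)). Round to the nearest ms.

ln(RT): 7.0484, 6.5028, 6.5191, 7.0876
Mean ln(RT) = 27.1579/4 = 6.78947
Geometric mean = exp(6.78947) = 888.45 ms

888 ms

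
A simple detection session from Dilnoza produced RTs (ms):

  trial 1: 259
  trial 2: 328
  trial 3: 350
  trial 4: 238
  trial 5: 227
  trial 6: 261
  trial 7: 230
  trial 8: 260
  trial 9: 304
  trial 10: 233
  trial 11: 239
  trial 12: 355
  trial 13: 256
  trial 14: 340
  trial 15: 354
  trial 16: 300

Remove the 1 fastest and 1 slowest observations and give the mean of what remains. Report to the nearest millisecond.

Sorted: 227, 230, 233, 238, 239, 256, 259, 260, 261, 300, 304, 328, 340, 350, 354, 355
Drop lowest 1 (227) and highest 1 (355)
Remaining (n=14): Σ = 3952, mean = 3952/14 = 282.286

282 ms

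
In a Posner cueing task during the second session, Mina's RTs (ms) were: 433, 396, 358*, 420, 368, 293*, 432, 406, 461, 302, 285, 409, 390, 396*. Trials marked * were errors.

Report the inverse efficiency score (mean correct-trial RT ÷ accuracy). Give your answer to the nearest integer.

498 ms

Correct trials (n=11): 433, 396, 420, 368, 432, 406, 461, 302, 285, 409, 390
Mean correct RT = 4302/11 = 391.0909 ms
Proportion correct = 11/14
IES = 391.0909 / (11/14) = 497.752 ms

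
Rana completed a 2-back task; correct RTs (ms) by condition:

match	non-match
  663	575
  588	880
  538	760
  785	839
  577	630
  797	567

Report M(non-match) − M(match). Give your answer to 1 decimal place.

M(match) = 3948/6 = 658.000
M(non-match) = 4251/6 = 708.500
Difference = 708.500 − 658.000 = 50.500 ms

50.5 ms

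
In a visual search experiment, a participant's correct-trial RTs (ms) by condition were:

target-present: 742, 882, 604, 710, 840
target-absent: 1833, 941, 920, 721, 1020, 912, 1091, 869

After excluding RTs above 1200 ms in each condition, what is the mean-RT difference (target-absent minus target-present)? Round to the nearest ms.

target-absent: exclude 1833
M(target-present) = 3778/5 = 755.600
M(target-absent) = 6474/7 = 924.857
Difference = 924.857 − 755.600 = 169.257 ms

169 ms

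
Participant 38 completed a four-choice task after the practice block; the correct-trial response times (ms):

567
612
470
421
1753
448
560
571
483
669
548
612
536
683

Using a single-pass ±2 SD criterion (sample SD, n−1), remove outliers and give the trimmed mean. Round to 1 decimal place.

552.3 ms

n = 14, ΣRT = 8933, M = 638.071
Σ(x−M)² = 1417118.93; s = √(1417118.93/13) = 330.165
Cutoffs: 638.071 ± 2·330.165 → [-22.3, 1298.4]
Outside: 1753 → excluded.
Retained (n=13): Σ = 7180, mean = 7180/13 = 552.308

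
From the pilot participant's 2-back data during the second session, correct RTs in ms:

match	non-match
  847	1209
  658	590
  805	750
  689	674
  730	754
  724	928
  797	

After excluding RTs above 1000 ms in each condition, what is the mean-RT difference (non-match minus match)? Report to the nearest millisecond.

-11 ms

non-match: exclude 1209
M(match) = 5250/7 = 750.000
M(non-match) = 3696/5 = 739.200
Difference = 739.200 − 750.000 = -10.800 ms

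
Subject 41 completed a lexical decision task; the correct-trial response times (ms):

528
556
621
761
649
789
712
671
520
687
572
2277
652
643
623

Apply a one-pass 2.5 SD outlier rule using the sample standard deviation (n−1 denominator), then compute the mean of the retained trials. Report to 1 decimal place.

n = 15, ΣRT = 11261, M = 750.733
Σ(x−M)² = 2580544.93; s = √(2580544.93/14) = 429.330
Cutoffs: 750.733 ± 2.5·429.330 → [-322.6, 1824.1]
Outside: 2277 → excluded.
Retained (n=14): Σ = 8984, mean = 8984/14 = 641.714

641.7 ms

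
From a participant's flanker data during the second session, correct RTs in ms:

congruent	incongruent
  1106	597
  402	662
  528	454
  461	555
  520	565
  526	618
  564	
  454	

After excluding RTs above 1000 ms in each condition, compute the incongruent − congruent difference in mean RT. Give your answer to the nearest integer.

82 ms

congruent: exclude 1106
M(congruent) = 3455/7 = 493.571
M(incongruent) = 3451/6 = 575.167
Difference = 575.167 − 493.571 = 81.595 ms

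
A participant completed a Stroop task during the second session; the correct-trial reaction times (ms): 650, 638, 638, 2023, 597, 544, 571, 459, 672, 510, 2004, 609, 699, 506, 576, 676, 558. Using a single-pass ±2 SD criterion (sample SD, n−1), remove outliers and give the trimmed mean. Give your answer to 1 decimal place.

593.5 ms

n = 17, ΣRT = 12930, M = 760.588
Σ(x−M)² = 3627112.12; s = √(3627112.12/16) = 476.124
Cutoffs: 760.588 ± 2·476.124 → [-191.7, 1712.8]
Outside: 2004, 2023 → excluded.
Retained (n=15): Σ = 8903, mean = 8903/15 = 593.533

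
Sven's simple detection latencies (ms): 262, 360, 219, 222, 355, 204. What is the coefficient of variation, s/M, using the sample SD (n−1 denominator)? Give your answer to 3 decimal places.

0.260

n = 6, Σ = 1622, M = 270.3333
Σ(x−M)² = 24649.333; s = √(24649.333/5) = 70.2130
CV = 70.2130 / 270.3333 = 0.25973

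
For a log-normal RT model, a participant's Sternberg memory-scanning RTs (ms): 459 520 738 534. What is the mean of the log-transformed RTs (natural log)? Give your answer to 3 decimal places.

6.317

ln(RT): 6.1291, 6.2538, 6.6039, 6.2804
Σ ln(RT) = 25.2672
Mean = 25.2672/4 = 6.31680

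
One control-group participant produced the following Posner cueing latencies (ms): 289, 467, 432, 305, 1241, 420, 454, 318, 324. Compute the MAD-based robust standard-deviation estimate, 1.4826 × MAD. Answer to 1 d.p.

142.3 ms

Sorted: 289, 305, 318, 324, 420, 432, 454, 467, 1241 → median = 420
|x − 420| sorted: 0, 12, 34, 47, 96, 102, 115, 131, 821 → MAD = 96
Robust SD ≈ 1.4826 × 96 = 142.330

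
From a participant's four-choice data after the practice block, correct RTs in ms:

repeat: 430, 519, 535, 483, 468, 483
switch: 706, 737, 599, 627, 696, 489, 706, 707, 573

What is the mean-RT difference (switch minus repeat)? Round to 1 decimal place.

162.6 ms

M(repeat) = 2918/6 = 486.333
M(switch) = 5840/9 = 648.889
Difference = 648.889 − 486.333 = 162.556 ms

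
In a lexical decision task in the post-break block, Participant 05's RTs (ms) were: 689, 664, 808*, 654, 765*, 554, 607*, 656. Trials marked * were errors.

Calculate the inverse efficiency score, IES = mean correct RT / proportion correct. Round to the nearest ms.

1029 ms

Correct trials (n=5): 689, 664, 654, 554, 656
Mean correct RT = 3217/5 = 643.4000 ms
Proportion correct = 5/8
IES = 643.4000 / (5/8) = 1029.440 ms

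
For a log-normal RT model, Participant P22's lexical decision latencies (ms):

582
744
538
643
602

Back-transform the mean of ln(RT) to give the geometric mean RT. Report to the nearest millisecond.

618 ms

ln(RT): 6.3665, 6.6120, 6.2879, 6.4661, 6.4003
Mean ln(RT) = 32.1328/5 = 6.42655
Geometric mean = exp(6.42655) = 618.04 ms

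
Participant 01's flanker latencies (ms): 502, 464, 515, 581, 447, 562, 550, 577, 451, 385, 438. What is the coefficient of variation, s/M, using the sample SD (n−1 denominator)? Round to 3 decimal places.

0.131

n = 11, Σ = 5472, M = 497.4545
Σ(x−M)² = 42566.727; s = √(42566.727/10) = 65.2432
CV = 65.2432 / 497.4545 = 0.13115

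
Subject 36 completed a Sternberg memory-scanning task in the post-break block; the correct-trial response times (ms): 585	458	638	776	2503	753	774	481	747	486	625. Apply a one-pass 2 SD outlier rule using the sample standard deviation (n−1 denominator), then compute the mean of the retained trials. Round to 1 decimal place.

632.3 ms

n = 11, ΣRT = 8826, M = 802.364
Σ(x−M)² = 3326832.55; s = √(3326832.55/10) = 576.787
Cutoffs: 802.364 ± 2·576.787 → [-351.2, 1955.9]
Outside: 2503 → excluded.
Retained (n=10): Σ = 6323, mean = 6323/10 = 632.300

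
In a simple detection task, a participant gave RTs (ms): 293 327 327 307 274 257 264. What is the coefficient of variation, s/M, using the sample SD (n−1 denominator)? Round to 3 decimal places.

0.099

n = 7, Σ = 2049, M = 292.7143
Σ(x−M)² = 5005.429; s = √(5005.429/6) = 28.8832
CV = 28.8832 / 292.7143 = 0.09867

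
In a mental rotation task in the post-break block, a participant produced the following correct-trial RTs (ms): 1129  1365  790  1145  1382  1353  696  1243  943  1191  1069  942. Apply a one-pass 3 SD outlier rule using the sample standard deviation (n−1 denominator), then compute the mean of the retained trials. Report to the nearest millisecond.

n = 12, ΣRT = 13248, M = 1104.000
Σ(x−M)² = 555052.00; s = √(555052.00/11) = 224.631
Cutoffs: 1104.000 ± 3·224.631 → [430.1, 1777.9]
No RTs fall outside the cutoffs; all 12 retained. Mean = 13248/12 = 1104.000

1104 ms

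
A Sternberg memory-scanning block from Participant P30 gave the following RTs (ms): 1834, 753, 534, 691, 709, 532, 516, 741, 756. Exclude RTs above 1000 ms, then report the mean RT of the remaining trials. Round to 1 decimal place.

Excluded: 1834
Retained (n=8): Σ = 5232
Mean = 5232/8 = 654.0000

654.0 ms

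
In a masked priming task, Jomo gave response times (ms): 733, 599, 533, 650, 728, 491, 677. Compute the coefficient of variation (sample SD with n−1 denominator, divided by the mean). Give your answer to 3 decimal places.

n = 7, Σ = 4411, M = 630.1429
Σ(x−M)² = 52512.857; s = √(52512.857/6) = 93.5529
CV = 93.5529 / 630.1429 = 0.14846

0.148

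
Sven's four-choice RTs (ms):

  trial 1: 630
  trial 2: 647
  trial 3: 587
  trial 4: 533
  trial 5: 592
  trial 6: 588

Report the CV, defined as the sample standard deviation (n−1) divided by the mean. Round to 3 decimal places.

n = 6, Σ = 3577, M = 596.1667
Σ(x−M)² = 7886.833; s = √(7886.833/5) = 39.7161
CV = 39.7161 / 596.1667 = 0.06662

0.067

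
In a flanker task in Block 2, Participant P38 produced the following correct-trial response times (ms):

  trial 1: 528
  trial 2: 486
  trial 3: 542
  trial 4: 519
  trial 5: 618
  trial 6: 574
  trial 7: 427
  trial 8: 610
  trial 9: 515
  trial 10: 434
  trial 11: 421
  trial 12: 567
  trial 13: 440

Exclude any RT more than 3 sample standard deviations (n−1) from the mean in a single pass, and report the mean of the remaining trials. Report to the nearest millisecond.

n = 13, ΣRT = 6681, M = 513.923
Σ(x−M)² = 56324.92; s = √(56324.92/12) = 68.511
Cutoffs: 513.923 ± 3·68.511 → [308.4, 719.5]
No RTs fall outside the cutoffs; all 13 retained. Mean = 6681/13 = 513.923

514 ms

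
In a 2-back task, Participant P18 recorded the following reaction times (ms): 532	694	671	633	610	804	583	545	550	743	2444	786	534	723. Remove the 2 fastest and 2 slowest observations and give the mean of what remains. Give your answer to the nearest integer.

Sorted: 532, 534, 545, 550, 583, 610, 633, 671, 694, 723, 743, 786, 804, 2444
Drop lowest 2 (532, 534) and highest 2 (804, 2444)
Remaining (n=10): Σ = 6538, mean = 6538/10 = 653.800

654 ms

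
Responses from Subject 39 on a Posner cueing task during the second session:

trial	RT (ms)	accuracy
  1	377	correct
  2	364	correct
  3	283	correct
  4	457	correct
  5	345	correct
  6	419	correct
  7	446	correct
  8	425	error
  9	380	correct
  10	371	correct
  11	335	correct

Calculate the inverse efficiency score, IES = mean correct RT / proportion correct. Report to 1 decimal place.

415.5 ms

Correct trials (n=10): 377, 364, 283, 457, 345, 419, 446, 380, 371, 335
Mean correct RT = 3777/10 = 377.7000 ms
Proportion correct = 10/11
IES = 377.7000 / (10/11) = 415.470 ms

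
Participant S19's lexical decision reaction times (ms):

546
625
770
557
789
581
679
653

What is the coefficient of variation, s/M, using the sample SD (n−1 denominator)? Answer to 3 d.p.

0.142

n = 8, Σ = 5200, M = 650.0000
Σ(x−M)² = 59422.000; s = √(59422.000/7) = 92.1350
CV = 92.1350 / 650.0000 = 0.14175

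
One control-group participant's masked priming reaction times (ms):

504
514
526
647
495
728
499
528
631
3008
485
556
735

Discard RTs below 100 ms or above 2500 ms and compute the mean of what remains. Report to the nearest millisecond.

Excluded: 3008
Retained (n=12): Σ = 6848
Mean = 6848/12 = 570.6667

571 ms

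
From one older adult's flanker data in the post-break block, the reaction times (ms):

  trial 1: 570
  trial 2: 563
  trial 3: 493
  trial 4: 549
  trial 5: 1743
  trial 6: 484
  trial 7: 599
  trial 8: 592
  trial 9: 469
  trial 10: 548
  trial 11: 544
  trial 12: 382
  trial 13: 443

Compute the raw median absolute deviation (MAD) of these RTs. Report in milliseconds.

51 ms

Sorted: 382, 443, 469, 484, 493, 544, 548, 549, 563, 570, 592, 599, 1743 → median = 548
|x − 548|: 22, 15, 55, 1, 1195, 64, 51, 44, 79, 0, 4, 166, 105
Sorted deviations: 0, 1, 4, 15, 22, 44, 51, 55, 64, 79, 105, 166, 1195 → MAD = 51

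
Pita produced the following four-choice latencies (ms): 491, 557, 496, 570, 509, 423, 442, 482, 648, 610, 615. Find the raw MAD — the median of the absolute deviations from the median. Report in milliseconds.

61 ms

Sorted: 423, 442, 482, 491, 496, 509, 557, 570, 610, 615, 648 → median = 509
|x − 509|: 18, 48, 13, 61, 0, 86, 67, 27, 139, 101, 106
Sorted deviations: 0, 13, 18, 27, 48, 61, 67, 86, 101, 106, 139 → MAD = 61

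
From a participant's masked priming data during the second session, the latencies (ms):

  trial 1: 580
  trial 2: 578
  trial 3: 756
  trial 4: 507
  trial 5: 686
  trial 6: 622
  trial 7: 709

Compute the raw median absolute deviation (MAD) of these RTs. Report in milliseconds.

64 ms

Sorted: 507, 578, 580, 622, 686, 709, 756 → median = 622
|x − 622|: 42, 44, 134, 115, 64, 0, 87
Sorted deviations: 0, 42, 44, 64, 87, 115, 134 → MAD = 64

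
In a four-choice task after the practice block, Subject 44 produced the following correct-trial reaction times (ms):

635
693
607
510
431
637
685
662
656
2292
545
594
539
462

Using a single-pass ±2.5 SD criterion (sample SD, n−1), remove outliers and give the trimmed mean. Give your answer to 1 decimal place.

n = 14, ΣRT = 9948, M = 710.571
Σ(x−M)² = 2779683.43; s = √(2779683.43/13) = 462.409
Cutoffs: 710.571 ± 2.5·462.409 → [-445.5, 1866.6]
Outside: 2292 → excluded.
Retained (n=13): Σ = 7656, mean = 7656/13 = 588.923

588.9 ms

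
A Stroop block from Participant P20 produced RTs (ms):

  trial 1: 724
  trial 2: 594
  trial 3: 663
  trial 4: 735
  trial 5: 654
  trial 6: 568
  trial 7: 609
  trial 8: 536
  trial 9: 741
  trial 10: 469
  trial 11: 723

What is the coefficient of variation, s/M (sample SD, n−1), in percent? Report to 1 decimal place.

14.2%

n = 11, Σ = 7016, M = 637.8182
Σ(x−M)² = 82161.636; s = √(82161.636/10) = 90.6431
CV = 90.6431 / 637.8182 = 0.14211 = 14.211%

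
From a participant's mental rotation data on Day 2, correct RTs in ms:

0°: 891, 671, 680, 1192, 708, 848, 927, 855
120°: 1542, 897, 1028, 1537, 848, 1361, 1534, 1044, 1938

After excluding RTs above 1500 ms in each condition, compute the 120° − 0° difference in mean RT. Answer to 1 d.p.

189.1 ms

120°: exclude 1542, 1537, 1534, 1938
M(0°) = 6772/8 = 846.500
M(120°) = 5178/5 = 1035.600
Difference = 1035.600 − 846.500 = 189.100 ms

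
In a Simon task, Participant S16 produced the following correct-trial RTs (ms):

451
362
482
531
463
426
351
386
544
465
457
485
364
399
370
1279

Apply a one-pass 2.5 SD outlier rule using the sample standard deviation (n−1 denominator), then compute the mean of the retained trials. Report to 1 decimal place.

n = 16, ΣRT = 7815, M = 488.438
Σ(x−M)² = 720305.94; s = √(720305.94/15) = 219.136
Cutoffs: 488.438 ± 2.5·219.136 → [-59.4, 1036.3]
Outside: 1279 → excluded.
Retained (n=15): Σ = 6536, mean = 6536/15 = 435.733

435.7 ms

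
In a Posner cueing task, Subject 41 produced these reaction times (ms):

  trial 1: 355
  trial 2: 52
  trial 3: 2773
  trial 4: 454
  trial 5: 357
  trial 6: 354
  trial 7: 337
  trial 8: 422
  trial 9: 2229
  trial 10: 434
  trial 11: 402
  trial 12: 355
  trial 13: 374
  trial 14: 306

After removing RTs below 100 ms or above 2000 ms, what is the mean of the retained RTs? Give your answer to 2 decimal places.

Excluded: 52, 2229, 2773
Retained (n=11): Σ = 4150
Mean = 4150/11 = 377.2727

377.27 ms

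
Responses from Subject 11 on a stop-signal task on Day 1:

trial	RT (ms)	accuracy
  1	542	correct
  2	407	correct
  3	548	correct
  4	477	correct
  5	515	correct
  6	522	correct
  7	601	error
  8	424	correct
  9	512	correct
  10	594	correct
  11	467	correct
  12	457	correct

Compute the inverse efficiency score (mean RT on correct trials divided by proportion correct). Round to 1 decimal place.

Correct trials (n=11): 542, 407, 548, 477, 515, 522, 424, 512, 594, 467, 457
Mean correct RT = 5465/11 = 496.8182 ms
Proportion correct = 11/12
IES = 496.8182 / (11/12) = 541.983 ms

542.0 ms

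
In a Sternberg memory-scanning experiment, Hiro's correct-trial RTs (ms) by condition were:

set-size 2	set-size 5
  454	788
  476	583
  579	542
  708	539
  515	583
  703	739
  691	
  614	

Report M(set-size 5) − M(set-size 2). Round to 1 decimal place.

36.5 ms

M(set-size 2) = 4740/8 = 592.500
M(set-size 5) = 3774/6 = 629.000
Difference = 629.000 − 592.500 = 36.500 ms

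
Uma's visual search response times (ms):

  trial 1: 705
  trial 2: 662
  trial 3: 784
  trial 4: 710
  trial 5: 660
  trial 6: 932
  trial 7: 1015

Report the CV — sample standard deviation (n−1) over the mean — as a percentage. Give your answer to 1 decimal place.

n = 7, Σ = 5468, M = 781.1429
Σ(x−M)² = 117184.857; s = √(117184.857/6) = 139.7527
CV = 139.7527 / 781.1429 = 0.17891 = 17.891%

17.9%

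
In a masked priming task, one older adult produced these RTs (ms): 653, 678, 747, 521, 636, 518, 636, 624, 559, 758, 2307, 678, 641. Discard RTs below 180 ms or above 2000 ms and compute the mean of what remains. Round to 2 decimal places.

637.42 ms

Excluded: 2307
Retained (n=12): Σ = 7649
Mean = 7649/12 = 637.4167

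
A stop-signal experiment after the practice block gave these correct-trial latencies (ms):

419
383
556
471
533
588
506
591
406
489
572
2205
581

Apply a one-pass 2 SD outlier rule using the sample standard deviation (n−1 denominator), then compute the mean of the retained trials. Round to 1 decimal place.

507.9 ms

n = 13, ΣRT = 8300, M = 638.462
Σ(x−M)² = 2719873.23; s = √(2719873.23/12) = 476.084
Cutoffs: 638.462 ± 2·476.084 → [-313.7, 1590.6]
Outside: 2205 → excluded.
Retained (n=12): Σ = 6095, mean = 6095/12 = 507.917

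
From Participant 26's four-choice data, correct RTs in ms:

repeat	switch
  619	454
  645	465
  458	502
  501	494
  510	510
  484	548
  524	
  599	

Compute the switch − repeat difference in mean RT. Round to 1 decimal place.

M(repeat) = 4340/8 = 542.500
M(switch) = 2973/6 = 495.500
Difference = 495.500 − 542.500 = -47.000 ms

-47.0 ms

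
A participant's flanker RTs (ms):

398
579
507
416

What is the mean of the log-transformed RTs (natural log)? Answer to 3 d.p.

ln(RT): 5.9865, 6.3613, 6.2285, 6.0307
Σ ln(RT) = 24.6070
Mean = 24.6070/4 = 6.15174

6.152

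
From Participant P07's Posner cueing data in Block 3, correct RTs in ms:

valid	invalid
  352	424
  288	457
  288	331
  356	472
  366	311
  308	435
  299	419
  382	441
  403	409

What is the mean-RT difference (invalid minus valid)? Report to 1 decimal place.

73.0 ms

M(valid) = 3042/9 = 338.000
M(invalid) = 3699/9 = 411.000
Difference = 411.000 − 338.000 = 73.000 ms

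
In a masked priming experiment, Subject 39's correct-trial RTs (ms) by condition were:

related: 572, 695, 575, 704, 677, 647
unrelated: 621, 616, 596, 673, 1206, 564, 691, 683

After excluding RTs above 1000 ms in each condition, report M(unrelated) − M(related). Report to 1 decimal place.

unrelated: exclude 1206
M(related) = 3870/6 = 645.000
M(unrelated) = 4444/7 = 634.857
Difference = 634.857 − 645.000 = -10.143 ms

-10.1 ms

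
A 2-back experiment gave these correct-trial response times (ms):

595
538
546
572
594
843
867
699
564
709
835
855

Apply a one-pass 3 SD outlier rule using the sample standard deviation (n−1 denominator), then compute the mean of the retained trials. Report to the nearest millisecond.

685 ms

n = 12, ΣRT = 8217, M = 684.750
Σ(x−M)² = 194980.25; s = √(194980.25/11) = 133.137
Cutoffs: 684.750 ± 3·133.137 → [285.3, 1084.2]
No RTs fall outside the cutoffs; all 12 retained. Mean = 8217/12 = 684.750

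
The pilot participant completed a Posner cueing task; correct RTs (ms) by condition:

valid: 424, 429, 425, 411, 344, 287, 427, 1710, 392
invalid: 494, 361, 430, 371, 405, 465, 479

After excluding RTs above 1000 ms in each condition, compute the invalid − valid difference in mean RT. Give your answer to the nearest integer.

37 ms

valid: exclude 1710
M(valid) = 3139/8 = 392.375
M(invalid) = 3005/7 = 429.286
Difference = 429.286 − 392.375 = 36.911 ms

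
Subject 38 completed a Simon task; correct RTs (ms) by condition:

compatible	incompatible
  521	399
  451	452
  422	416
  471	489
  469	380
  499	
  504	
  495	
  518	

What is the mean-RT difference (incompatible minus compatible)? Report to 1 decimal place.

-56.1 ms

M(compatible) = 4350/9 = 483.333
M(incompatible) = 2136/5 = 427.200
Difference = 427.200 − 483.333 = -56.133 ms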